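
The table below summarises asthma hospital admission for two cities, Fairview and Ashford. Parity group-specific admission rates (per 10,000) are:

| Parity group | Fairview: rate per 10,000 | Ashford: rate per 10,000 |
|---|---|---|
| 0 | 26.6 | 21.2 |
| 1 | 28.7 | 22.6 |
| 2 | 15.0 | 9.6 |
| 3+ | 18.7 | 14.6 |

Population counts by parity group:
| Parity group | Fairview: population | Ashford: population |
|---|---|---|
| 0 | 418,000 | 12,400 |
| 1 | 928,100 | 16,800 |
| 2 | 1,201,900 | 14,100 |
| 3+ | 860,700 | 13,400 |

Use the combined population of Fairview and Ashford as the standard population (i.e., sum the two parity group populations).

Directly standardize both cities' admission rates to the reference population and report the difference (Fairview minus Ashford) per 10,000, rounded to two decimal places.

5.26

Combined standard total = 3,465,400; weights = 0.1242, 0.2727, 0.3509, 0.2522.
Fairview: 0.1242×26.6 + 0.2727×28.7 + 0.3509×15.0 + 0.2522×18.7 = 21.1095 per 10,000.
Ashford: 0.1242×21.2 + 0.2727×22.6 + 0.3509×9.6 + 0.2522×14.6 = 15.8466 per 10,000.
Difference = 21.1095 − 15.8466 = 5.2630.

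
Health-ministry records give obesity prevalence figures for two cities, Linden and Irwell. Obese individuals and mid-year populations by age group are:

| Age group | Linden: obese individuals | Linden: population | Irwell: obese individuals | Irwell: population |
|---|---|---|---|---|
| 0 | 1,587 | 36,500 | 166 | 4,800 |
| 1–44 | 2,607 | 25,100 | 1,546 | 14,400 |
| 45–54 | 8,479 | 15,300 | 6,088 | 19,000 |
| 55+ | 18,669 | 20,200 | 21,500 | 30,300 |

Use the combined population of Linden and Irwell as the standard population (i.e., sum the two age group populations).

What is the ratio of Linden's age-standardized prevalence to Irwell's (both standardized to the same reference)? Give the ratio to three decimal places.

Age-specific rates per 1,000 for Linden: 43.479, 103.865, 554.183, 924.208.
For Irwell: 34.583, 107.361, 320.421, 709.571.
Combined standard total = 165,600; weights = 0.2494, 0.2385, 0.2071, 0.3050.
Linden: 0.2494×43.479 + 0.2385×103.865 + 0.2071×554.183 + 0.3050×924.208 = 432.2423 per 1,000.
Irwell: 0.2494×34.583 + 0.2385×107.361 + 0.2071×320.421 + 0.3050×709.571 = 316.9857 per 1,000.
Ratio = 432.2423 ÷ 316.9857 = 1.36360.

1.364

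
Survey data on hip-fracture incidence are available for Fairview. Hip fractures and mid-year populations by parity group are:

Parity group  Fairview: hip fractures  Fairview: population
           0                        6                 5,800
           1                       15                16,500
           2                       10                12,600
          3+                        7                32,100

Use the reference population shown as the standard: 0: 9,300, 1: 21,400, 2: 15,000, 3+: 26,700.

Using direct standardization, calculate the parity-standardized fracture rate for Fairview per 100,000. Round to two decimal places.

64.64

Parity-specific rates per 100,000 for Fairview: 103.45, 90.91, 79.37, 21.81.
Standard total = 72,400; weights = 0.1285, 0.2956, 0.2072, 0.3688.
Standardized rate: 0.1285×103.45 + 0.2956×90.91 + 0.2072×79.37 + 0.3688×21.81 = 64.6442 per 100,000.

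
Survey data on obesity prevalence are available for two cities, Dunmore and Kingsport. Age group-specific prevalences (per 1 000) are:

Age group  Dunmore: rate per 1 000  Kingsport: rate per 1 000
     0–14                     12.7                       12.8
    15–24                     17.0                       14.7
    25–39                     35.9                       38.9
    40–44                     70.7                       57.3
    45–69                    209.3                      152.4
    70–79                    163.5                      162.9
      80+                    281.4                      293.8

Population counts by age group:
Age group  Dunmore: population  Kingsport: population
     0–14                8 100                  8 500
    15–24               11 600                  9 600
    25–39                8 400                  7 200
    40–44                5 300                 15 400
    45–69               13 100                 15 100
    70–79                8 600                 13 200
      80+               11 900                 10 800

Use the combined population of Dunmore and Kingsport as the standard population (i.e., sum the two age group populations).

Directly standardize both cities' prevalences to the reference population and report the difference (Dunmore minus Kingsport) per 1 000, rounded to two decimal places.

10.99

Combined standard total = 146 800; weights = 0.1131, 0.1444, 0.1063, 0.1410, 0.1921, 0.1485, 0.1546.
Dunmore: 0.1131×12.7 + 0.1444×17.0 + 0.1063×35.9 + 0.1410×70.7 + 0.1921×209.3 + 0.1485×163.5 + 0.1546×281.4 = 125.6750 per 1 000.
Kingsport: 0.1131×12.8 + 0.1444×14.7 + 0.1063×38.9 + 0.1410×57.3 + 0.1921×152.4 + 0.1485×162.9 + 0.1546×293.8 = 114.6814 per 1 000.
Difference = 125.6750 − 114.6814 = 10.9936.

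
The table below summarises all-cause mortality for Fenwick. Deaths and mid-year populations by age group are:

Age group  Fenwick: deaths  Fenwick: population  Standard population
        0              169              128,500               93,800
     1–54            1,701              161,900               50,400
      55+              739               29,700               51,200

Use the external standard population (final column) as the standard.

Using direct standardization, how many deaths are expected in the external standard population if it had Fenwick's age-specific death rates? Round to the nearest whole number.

1927

Age-specific rates per 1,000 for Fenwick: 1.315, 10.506, 24.882.
Expected deaths = Σ (standard pop × age-specific rate ÷ 1,000)
= 93,800×1.315/1,000 + 50,400×10.506/1,000 + 51,200×24.882/1,000
= 123.36 + 529.53 + 1273.97 = 1926.86.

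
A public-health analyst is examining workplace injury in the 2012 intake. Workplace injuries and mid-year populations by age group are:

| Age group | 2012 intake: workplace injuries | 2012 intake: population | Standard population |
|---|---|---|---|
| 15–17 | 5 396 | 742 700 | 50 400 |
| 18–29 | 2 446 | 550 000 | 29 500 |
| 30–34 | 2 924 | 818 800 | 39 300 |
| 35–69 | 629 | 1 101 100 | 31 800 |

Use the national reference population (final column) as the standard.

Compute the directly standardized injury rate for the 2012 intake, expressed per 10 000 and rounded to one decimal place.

43.4

Age-specific rates per 10 000 for the 2012 intake: 72.65, 44.47, 35.71, 5.71.
Standard total = 151 000; weights = 0.3338, 0.1954, 0.2603, 0.2106.
Standardized rate: 0.3338×72.65 + 0.1954×44.47 + 0.2603×35.71 + 0.2106×5.71 = 43.4357 per 10 000.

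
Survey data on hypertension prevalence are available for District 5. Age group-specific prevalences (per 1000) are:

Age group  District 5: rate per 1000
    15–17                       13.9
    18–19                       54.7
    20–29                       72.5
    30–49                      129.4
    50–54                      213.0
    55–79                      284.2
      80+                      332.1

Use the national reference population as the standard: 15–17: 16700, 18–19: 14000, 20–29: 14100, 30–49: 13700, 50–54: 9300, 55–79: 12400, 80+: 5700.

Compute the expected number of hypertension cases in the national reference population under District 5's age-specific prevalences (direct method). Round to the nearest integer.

11191

Expected hypertension cases = Σ (standard pop × age-specific rate ÷ 1000)
= 16700×13.9/1000 + 14000×54.7/1000 + 14100×72.5/1000 + 13700×129.4/1000 + 9300×213.0/1000 + 12400×284.2/1000 + 5700×332.1/1000
= 232.13 + 765.80 + 1022.25 + 1772.78 + 1980.90 + 3524.08 + 1892.97 = 11190.91.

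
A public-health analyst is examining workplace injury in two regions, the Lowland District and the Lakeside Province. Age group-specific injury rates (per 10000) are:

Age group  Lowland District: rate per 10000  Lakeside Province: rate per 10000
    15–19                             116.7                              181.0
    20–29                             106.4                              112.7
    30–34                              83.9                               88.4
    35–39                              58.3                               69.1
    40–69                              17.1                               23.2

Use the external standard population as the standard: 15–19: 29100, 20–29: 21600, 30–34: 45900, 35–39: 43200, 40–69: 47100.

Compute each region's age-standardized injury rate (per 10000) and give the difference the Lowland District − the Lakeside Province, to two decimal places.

Standard total = 186900; weights = 0.1557, 0.1156, 0.2456, 0.2311, 0.2520.
The Lowland District: 0.1557×116.7 + 0.1156×106.4 + 0.2456×83.9 + 0.2311×58.3 + 0.2520×17.1 = 68.8560 per 10000.
The Lakeside Province: 0.1557×181.0 + 0.1156×112.7 + 0.2456×88.4 + 0.2311×69.1 + 0.2520×23.2 = 84.7342 per 10000.
Difference = 68.8560 − 84.7342 = -15.8782.

-15.88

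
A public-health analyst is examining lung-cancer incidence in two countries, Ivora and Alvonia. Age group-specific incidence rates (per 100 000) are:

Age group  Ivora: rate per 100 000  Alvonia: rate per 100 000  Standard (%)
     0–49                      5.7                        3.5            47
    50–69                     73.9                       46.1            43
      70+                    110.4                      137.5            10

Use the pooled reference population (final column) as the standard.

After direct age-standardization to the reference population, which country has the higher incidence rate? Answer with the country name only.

Standard weights: 0.47, 0.43, 0.10.
Ivora: 0.4700×5.7 + 0.4300×73.9 + 0.1000×110.4 = 45.4960 per 100 000.
Alvonia: 0.4700×3.5 + 0.4300×46.1 + 0.1000×137.5 = 35.2180 per 100 000.

Ivora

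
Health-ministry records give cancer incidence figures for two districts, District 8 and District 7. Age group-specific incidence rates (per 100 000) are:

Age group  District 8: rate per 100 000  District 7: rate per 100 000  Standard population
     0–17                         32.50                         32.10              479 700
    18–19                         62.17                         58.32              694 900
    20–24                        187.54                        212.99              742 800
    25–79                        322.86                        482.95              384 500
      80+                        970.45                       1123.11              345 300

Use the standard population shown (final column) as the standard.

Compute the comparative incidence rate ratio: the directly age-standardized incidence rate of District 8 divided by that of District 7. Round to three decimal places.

0.835

Standard total = 2 647 200; weights = 0.1812, 0.2625, 0.2806, 0.1452, 0.1304.
District 8: 0.1812×32.50 + 0.2625×62.17 + 0.2806×187.54 + 0.1452×322.86 + 0.1304×970.45 = 248.3125 per 100 000.
District 7: 0.1812×32.10 + 0.2625×58.32 + 0.2806×212.99 + 0.1452×482.95 + 0.1304×1123.11 = 297.5363 per 100 000.
Ratio = 248.3125 ÷ 297.5363 = 0.83456.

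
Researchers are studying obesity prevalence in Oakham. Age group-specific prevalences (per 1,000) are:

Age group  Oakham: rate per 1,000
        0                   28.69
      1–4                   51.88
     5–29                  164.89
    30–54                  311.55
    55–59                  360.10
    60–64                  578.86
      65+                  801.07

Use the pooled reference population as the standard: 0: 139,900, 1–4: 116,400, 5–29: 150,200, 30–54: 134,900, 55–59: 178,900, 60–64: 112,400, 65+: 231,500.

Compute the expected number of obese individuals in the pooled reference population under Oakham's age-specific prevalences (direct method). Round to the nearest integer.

391781

Expected obese individuals = Σ (standard pop × age-specific rate ÷ 1,000)
= 139,900×28.69/1,000 + 116,400×51.88/1,000 + 150,200×164.89/1,000 + 134,900×311.55/1,000 + 178,900×360.10/1,000 + 112,400×578.86/1,000 + 231,500×801.07/1,000
= 4013.73 + 6038.83 + 24766.48 + 42028.10 + 64421.89 + 65063.86 + 185447.70 = 391780.59.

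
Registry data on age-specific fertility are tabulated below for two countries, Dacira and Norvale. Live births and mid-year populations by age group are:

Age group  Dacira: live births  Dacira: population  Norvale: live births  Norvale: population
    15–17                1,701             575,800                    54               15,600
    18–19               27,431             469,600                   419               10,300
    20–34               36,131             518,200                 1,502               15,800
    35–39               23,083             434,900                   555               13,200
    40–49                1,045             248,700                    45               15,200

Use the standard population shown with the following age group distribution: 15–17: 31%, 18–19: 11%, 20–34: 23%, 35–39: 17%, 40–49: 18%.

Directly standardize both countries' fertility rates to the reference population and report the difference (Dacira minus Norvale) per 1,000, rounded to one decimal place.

Age-specific rates per 1,000 for Dacira: 2.954, 58.414, 69.724, 53.077, 4.202.
For Norvale: 3.462, 40.680, 95.063, 42.045, 2.961.
Standard weights: 0.31, 0.11, 0.23, 0.17, 0.18.
Dacira: 0.3100×2.954 + 0.1100×58.414 + 0.2300×69.724 + 0.1700×53.077 + 0.1800×4.202 = 33.1572 per 1,000.
Norvale: 0.3100×3.462 + 0.1100×40.680 + 0.2300×95.063 + 0.1700×42.045 + 0.1800×2.961 = 35.0930 per 1,000.
Difference = 33.1572 − 35.0930 = -1.9359.

-1.9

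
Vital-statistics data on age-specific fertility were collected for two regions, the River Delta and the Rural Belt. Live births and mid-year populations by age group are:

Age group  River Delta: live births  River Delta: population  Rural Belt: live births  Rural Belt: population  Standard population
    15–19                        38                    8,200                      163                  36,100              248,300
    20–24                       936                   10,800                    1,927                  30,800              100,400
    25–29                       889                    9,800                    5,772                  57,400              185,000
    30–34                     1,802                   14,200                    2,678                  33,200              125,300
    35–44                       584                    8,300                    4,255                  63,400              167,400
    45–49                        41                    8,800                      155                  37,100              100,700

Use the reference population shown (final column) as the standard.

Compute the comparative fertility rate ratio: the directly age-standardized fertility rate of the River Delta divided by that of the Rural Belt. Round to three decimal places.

1.147

Age-specific rates per 1,000 for the River Delta: 4.634, 86.667, 90.714, 126.901, 70.361, 4.659.
For the Rural Belt: 4.515, 62.565, 100.557, 80.663, 67.114, 4.178.
Standard total = 927,100; weights = 0.2678, 0.1083, 0.1995, 0.1352, 0.1806, 0.1086.
The River Delta: 0.2678×4.634 + 0.1083×86.667 + 0.1995×90.714 + 0.1352×126.901 + 0.1806×70.361 + 0.1086×4.659 = 59.0902 per 1,000.
The Rural Belt: 0.2678×4.515 + 0.1083×62.565 + 0.1995×100.557 + 0.1352×80.663 + 0.1806×67.114 + 0.1086×4.178 = 51.5245 per 1,000.
Ratio = 59.0902 ÷ 51.5245 = 1.14684.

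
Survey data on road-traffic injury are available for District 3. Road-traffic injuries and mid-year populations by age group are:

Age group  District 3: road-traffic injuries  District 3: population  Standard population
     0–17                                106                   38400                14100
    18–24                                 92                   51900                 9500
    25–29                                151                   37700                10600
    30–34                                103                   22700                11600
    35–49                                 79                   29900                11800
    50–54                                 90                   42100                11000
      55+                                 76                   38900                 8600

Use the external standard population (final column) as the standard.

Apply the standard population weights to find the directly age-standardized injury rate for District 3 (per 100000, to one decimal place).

Age-specific rates per 100000 for District 3: 276.04, 177.26, 400.53, 453.74, 264.21, 213.78, 195.37.
Standard total = 77200; weights = 0.1826, 0.1231, 0.1373, 0.1503, 0.1528, 0.1425, 0.1114.
Standardized rate: 0.1826×276.04 + 0.1231×177.26 + 0.1373×400.53 + 0.1503×453.74 + 0.1528×264.21 + 0.1425×213.78 + 0.1114×195.37 = 288.0146 per 100000.

288.0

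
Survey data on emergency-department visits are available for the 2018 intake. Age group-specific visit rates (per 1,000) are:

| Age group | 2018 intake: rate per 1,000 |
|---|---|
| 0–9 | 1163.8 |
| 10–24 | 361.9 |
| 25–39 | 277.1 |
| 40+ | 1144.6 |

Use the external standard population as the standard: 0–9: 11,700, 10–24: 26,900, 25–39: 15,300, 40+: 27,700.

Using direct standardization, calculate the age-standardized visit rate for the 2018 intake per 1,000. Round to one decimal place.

726.7

Standard total = 81,600; weights = 0.1434, 0.3297, 0.1875, 0.3395.
Standardized rate: 0.1434×1163.8 + 0.3297×361.9 + 0.1875×277.1 + 0.3395×1144.6 = 726.6743 per 1,000.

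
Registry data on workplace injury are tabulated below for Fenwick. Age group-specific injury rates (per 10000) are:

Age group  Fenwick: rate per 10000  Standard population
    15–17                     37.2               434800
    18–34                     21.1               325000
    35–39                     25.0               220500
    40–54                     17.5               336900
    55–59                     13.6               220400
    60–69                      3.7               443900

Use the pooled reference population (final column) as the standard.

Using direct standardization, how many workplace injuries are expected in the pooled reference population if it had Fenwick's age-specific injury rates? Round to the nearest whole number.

3908

Expected workplace injuries = Σ (standard pop × age-specific rate ÷ 10000)
= 434800×37.2/10000 + 325000×21.1/10000 + 220500×25.0/10000 + 336900×17.5/10000 + 220400×13.6/10000 + 443900×3.7/10000
= 1617.46 + 685.75 + 551.25 + 589.58 + 299.74 + 164.24 = 3908.02.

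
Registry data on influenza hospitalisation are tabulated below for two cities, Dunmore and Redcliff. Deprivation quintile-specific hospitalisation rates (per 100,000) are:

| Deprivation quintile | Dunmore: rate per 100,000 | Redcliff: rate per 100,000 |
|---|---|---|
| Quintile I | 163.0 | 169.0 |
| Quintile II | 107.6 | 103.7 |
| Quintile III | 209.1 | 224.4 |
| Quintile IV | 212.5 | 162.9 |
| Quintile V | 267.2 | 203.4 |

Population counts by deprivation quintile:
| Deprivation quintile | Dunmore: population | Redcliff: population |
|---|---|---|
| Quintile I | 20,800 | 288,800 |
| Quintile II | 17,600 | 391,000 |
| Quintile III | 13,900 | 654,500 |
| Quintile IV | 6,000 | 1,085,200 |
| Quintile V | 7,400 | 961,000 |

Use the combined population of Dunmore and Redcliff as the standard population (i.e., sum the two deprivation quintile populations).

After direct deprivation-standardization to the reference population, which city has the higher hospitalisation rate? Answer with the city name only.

Dunmore

Combined standard total = 3,446,200; weights = 0.0898, 0.1186, 0.1940, 0.3166, 0.2810.
Dunmore: 0.0898×163.0 + 0.1186×107.6 + 0.1940×209.1 + 0.3166×212.5 + 0.2810×267.2 = 210.3271 per 100,000.
Redcliff: 0.0898×169.0 + 0.1186×103.7 + 0.1940×224.4 + 0.3166×162.9 + 0.2810×203.4 = 179.7377 per 100,000.
The crude rates (174.17 vs 179.99) would put Redcliff higher, but that reflects its deprivation composition; once standardized to a common deprivation structure, Dunmore has the higher underlying rate.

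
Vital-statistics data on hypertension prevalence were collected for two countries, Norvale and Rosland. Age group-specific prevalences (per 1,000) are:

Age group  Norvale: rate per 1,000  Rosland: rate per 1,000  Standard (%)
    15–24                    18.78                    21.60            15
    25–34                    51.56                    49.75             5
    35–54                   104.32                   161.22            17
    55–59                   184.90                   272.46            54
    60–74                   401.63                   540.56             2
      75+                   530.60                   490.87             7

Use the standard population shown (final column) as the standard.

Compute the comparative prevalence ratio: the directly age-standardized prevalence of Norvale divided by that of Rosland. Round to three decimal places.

Standard weights: 0.15, 0.05, 0.17, 0.54, 0.02, 0.07.
Norvale: 0.1500×18.78 + 0.0500×51.56 + 0.1700×104.32 + 0.5400×184.90 + 0.0200×401.63 + 0.0700×530.60 = 168.1500 per 1,000.
Rosland: 0.1500×21.60 + 0.0500×49.75 + 0.1700×161.22 + 0.5400×272.46 + 0.0200×540.56 + 0.0700×490.87 = 225.4354 per 1,000.
Ratio = 168.1500 ÷ 225.4354 = 0.74589.

0.746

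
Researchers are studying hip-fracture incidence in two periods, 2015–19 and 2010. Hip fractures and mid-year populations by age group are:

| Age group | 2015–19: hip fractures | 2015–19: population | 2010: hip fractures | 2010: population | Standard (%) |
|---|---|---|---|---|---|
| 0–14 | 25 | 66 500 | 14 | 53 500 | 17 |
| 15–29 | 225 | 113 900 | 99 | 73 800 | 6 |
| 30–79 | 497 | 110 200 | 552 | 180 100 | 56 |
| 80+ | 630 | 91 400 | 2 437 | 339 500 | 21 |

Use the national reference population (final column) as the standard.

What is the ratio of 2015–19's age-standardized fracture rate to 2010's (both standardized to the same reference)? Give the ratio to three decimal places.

Age-specific rates per 100 000 for 2015–19: 37.59, 197.54, 451.00, 689.28.
For 2010: 26.17, 134.15, 306.50, 717.82.
Standard weights: 0.17, 0.06, 0.56, 0.21.
2015–19: 0.1700×37.59 + 0.0600×197.54 + 0.5600×451.00 + 0.2100×689.28 = 415.5508 per 100 000.
2010: 0.1700×26.17 + 0.0600×134.15 + 0.5600×306.50 + 0.2100×717.82 = 334.8776 per 100 000.
Ratio = 415.5508 ÷ 334.8776 = 1.24090.

1.241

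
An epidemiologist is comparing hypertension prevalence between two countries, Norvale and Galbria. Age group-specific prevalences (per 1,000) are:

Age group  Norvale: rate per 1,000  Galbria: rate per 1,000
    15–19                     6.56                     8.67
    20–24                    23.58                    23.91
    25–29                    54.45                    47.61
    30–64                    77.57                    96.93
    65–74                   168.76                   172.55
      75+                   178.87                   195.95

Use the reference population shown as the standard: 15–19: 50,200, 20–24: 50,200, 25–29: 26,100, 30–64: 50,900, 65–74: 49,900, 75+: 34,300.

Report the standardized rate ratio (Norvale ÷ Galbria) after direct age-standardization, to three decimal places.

0.926

Standard total = 261,600; weights = 0.1919, 0.1919, 0.0998, 0.1946, 0.1907, 0.1311.
Norvale: 0.1919×6.56 + 0.1919×23.58 + 0.0998×54.45 + 0.1946×77.57 + 0.1907×168.76 + 0.1311×178.87 = 81.9528 per 1,000.
Galbria: 0.1919×8.67 + 0.1919×23.91 + 0.0998×47.61 + 0.1946×96.93 + 0.1907×172.55 + 0.1311×195.95 = 88.4679 per 1,000.
Ratio = 81.9528 ÷ 88.4679 = 0.92636.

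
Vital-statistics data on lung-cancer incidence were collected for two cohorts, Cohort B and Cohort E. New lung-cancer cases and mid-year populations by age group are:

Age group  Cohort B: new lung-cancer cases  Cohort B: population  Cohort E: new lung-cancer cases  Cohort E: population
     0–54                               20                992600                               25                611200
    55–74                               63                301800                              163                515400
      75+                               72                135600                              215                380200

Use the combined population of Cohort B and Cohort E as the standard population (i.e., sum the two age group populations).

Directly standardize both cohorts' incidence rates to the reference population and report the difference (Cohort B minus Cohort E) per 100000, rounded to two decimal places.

Age-specific rates per 100000 for Cohort B: 2.01, 20.87, 53.10.
For Cohort E: 4.09, 31.63, 56.55.
Combined standard total = 2936800; weights = 0.5461, 0.2783, 0.1756.
Cohort B: 0.5461×2.01 + 0.2783×20.87 + 0.1756×53.10 = 16.2347 per 100000.
Cohort E: 0.5461×4.09 + 0.2783×31.63 + 0.1756×56.55 = 20.9660 per 100000.
Difference = 16.2347 − 20.9660 = -4.7313.

-4.73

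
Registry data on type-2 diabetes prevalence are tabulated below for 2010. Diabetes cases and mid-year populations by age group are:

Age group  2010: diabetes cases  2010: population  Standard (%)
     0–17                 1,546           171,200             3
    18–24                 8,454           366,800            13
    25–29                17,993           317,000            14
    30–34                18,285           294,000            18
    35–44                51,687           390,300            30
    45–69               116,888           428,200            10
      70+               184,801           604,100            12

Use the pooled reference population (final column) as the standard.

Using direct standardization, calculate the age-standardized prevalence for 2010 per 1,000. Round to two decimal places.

Age-specific rates per 1,000 for 2010: 9.030, 23.048, 56.760, 62.194, 132.429, 272.975, 305.911.
Standard weights: 0.03, 0.13, 0.14, 0.18, 0.30, 0.10, 0.12.
Standardized rate: 0.0300×9.030 + 0.1300×23.048 + 0.1400×56.760 + 0.1800×62.194 + 0.3000×132.429 + 0.1000×272.975 + 0.1200×305.911 = 126.1440 per 1,000.

126.14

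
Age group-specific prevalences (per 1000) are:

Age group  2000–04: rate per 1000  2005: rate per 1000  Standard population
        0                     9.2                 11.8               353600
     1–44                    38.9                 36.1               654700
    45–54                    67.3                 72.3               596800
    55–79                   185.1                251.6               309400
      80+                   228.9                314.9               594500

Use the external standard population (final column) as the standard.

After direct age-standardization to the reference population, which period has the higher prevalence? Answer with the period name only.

2005

Standard total = 2509000; weights = 0.1409, 0.2609, 0.2379, 0.1233, 0.2369.
2000–04: 0.1409×9.2 + 0.2609×38.9 + 0.2379×67.3 + 0.1233×185.1 + 0.2369×228.9 = 104.5184 per 1000.
2005: 0.1409×11.8 + 0.2609×36.1 + 0.2379×72.3 + 0.1233×251.6 + 0.2369×314.9 = 133.9214 per 1000.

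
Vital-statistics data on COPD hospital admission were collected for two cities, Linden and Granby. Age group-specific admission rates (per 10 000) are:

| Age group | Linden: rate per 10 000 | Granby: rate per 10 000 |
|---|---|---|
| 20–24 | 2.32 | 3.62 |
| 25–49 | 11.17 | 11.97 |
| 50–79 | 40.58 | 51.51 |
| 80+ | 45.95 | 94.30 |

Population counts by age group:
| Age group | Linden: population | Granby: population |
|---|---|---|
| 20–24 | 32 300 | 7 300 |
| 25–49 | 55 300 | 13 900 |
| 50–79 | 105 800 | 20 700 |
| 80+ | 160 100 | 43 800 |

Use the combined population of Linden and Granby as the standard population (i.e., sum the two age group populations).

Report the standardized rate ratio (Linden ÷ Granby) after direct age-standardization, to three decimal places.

Combined standard total = 439 200; weights = 0.0902, 0.1576, 0.2880, 0.4643.
Linden: 0.0902×2.32 + 0.1576×11.17 + 0.2880×40.58 + 0.4643×45.95 = 34.9896 per 10 000.
Granby: 0.0902×3.62 + 0.1576×11.97 + 0.2880×51.51 + 0.4643×94.30 = 60.8276 per 10 000.
Ratio = 34.9896 ÷ 60.8276 = 0.57523.

0.575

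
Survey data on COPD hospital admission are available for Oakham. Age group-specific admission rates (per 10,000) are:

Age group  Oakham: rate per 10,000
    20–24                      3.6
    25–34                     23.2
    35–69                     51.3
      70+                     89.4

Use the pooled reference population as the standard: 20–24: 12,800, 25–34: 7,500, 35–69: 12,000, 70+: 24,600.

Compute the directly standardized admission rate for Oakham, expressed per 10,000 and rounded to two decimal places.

Standard total = 56,900; weights = 0.2250, 0.1318, 0.2109, 0.4323.
Standardized rate: 0.2250×3.6 + 0.1318×23.2 + 0.2109×51.3 + 0.4323×89.4 = 53.3378 per 10,000.

53.34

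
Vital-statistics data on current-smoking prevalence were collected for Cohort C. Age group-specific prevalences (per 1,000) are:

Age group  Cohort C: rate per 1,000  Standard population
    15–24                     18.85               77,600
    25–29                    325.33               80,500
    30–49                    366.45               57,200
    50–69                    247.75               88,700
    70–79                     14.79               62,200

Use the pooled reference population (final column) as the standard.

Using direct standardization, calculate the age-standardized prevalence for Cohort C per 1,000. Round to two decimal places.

195.27

Standard total = 366,200; weights = 0.2119, 0.2198, 0.1562, 0.2422, 0.1699.
Standardized rate: 0.2119×18.85 + 0.2198×325.33 + 0.1562×366.45 + 0.2422×247.75 + 0.1699×14.79 = 195.2707 per 1,000.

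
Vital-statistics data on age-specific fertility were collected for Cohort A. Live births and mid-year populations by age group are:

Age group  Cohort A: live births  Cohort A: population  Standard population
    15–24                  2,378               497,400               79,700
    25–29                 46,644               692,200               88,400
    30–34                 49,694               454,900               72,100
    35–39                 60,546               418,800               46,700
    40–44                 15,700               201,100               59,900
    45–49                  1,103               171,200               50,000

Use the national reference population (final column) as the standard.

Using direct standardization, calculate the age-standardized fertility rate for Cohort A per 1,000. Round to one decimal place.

Age-specific rates per 1,000 for Cohort A: 4.781, 67.385, 109.242, 144.570, 78.071, 6.443.
Standard total = 396,800; weights = 0.2009, 0.2228, 0.1817, 0.1177, 0.1510, 0.1260.
Standardized rate: 0.2009×4.781 + 0.2228×67.385 + 0.1817×109.242 + 0.1177×144.570 + 0.1510×78.071 + 0.1260×6.443 = 65.4340 per 1,000.

65.4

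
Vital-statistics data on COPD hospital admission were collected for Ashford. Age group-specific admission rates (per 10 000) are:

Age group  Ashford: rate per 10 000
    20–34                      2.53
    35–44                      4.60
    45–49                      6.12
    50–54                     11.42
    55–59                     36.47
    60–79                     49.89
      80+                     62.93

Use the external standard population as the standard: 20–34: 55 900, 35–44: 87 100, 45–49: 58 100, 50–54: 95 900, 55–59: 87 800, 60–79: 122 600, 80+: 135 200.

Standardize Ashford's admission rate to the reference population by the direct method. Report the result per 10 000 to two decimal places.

Standard total = 642 600; weights = 0.0870, 0.1355, 0.0904, 0.1492, 0.1366, 0.1908, 0.2104.
Standardized rate: 0.0870×2.53 + 0.1355×4.60 + 0.0904×6.12 + 0.1492×11.42 + 0.1366×36.47 + 0.1908×49.89 + 0.2104×62.93 = 30.8428 per 10 000.

30.84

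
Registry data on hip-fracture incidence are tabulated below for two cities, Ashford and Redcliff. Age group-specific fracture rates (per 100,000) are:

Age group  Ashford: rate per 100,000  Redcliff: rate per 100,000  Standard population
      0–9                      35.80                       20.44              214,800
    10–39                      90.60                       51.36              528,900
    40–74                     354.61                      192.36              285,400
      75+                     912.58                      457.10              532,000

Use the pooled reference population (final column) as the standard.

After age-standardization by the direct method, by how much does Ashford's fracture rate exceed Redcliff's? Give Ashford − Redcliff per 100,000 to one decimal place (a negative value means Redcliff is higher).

200.3

Standard total = 1,561,100; weights = 0.1376, 0.3388, 0.1828, 0.3408.
Ashford: 0.1376×35.80 + 0.3388×90.60 + 0.1828×354.61 + 0.3408×912.58 = 411.4448 per 100,000.
Redcliff: 0.1376×20.44 + 0.3388×51.36 + 0.1828×192.36 + 0.3408×457.10 = 211.1534 per 100,000.
Difference = 411.4448 − 211.1534 = 200.2914.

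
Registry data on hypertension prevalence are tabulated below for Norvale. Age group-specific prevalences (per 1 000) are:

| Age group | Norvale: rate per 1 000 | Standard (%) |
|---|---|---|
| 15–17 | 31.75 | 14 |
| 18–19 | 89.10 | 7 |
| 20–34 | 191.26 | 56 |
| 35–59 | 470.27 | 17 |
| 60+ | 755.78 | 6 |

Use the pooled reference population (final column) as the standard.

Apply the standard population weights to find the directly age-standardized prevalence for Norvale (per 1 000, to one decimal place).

243.1

Standard weights: 0.14, 0.07, 0.56, 0.17, 0.06.
Standardized rate: 0.1400×31.75 + 0.0700×89.10 + 0.5600×191.26 + 0.1700×470.27 + 0.0600×755.78 = 243.0803 per 1 000.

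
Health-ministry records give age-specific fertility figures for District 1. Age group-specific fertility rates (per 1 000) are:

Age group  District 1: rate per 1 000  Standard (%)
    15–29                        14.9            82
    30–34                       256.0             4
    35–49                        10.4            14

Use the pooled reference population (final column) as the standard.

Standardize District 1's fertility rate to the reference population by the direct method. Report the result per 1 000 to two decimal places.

23.91

Standard weights: 0.82, 0.04, 0.14.
Standardized rate: 0.8200×14.9 + 0.0400×256.0 + 0.1400×10.4 = 23.9140 per 1 000.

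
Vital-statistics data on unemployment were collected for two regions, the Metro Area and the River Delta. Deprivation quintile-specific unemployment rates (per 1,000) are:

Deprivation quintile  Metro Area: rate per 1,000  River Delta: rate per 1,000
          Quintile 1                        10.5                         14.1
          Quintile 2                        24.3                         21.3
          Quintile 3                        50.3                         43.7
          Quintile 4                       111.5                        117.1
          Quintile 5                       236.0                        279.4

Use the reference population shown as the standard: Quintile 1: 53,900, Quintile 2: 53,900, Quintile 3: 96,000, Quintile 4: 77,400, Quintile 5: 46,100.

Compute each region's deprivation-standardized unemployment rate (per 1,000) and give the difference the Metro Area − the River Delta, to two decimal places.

Standard total = 327,300; weights = 0.1647, 0.1647, 0.2933, 0.2365, 0.1408.
The Metro Area: 0.1647×10.5 + 0.1647×24.3 + 0.2933×50.3 + 0.2365×111.5 + 0.1408×236.0 = 80.0923 per 1,000.
The River Delta: 0.1647×14.1 + 0.1647×21.3 + 0.2933×43.7 + 0.2365×117.1 + 0.1408×279.4 = 85.6925 per 1,000.
Difference = 80.0923 − 85.6925 = -5.6001.

-5.60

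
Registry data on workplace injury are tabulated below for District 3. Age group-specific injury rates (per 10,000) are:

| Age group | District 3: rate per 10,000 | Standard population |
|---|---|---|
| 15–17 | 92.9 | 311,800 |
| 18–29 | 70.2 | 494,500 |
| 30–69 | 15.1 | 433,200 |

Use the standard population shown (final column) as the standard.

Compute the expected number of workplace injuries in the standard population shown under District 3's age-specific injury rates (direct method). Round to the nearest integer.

Expected workplace injuries = Σ (standard pop × age-specific rate ÷ 10,000)
= 311,800×92.9/10,000 + 494,500×70.2/10,000 + 433,200×15.1/10,000
= 2896.62 + 3471.39 + 654.13 = 7022.14.

7022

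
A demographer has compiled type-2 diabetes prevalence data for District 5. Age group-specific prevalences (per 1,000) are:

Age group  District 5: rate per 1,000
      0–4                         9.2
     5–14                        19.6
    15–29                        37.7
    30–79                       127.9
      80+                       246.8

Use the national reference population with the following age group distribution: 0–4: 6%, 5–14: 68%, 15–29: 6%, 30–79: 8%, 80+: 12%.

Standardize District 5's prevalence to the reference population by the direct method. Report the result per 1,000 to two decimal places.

55.99

Standard weights: 0.06, 0.68, 0.06, 0.08, 0.12.
Standardized rate: 0.0600×9.2 + 0.6800×19.6 + 0.0600×37.7 + 0.0800×127.9 + 0.1200×246.8 = 55.9900 per 1,000.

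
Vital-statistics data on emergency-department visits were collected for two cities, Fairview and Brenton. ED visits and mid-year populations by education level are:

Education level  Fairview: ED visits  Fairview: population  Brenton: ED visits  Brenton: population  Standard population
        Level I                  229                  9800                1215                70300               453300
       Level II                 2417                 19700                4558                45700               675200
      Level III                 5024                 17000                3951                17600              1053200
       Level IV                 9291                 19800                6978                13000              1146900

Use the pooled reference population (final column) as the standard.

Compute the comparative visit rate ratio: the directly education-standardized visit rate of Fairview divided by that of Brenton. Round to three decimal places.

1.017

Education-specific rates per 1000 for Fairview: 23.367, 122.690, 295.529, 469.242.
For Brenton: 17.283, 99.737, 224.489, 536.769.
Standard total = 3328600; weights = 0.1362, 0.2028, 0.3164, 0.3446.
Fairview: 0.1362×23.367 + 0.2028×122.690 + 0.3164×295.529 + 0.3446×469.242 = 283.2598 per 1000.
Brenton: 0.1362×17.283 + 0.2028×99.737 + 0.3164×224.489 + 0.3446×536.769 = 278.5643 per 1000.
Ratio = 283.2598 ÷ 278.5643 = 1.01686.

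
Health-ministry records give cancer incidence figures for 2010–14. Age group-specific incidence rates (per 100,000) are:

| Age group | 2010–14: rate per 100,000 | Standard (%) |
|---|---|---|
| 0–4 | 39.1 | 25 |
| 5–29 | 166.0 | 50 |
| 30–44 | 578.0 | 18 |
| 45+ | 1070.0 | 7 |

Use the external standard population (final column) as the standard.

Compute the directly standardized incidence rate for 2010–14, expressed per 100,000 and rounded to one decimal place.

271.7

Standard weights: 0.25, 0.50, 0.18, 0.07.
Standardized rate: 0.2500×39.1 + 0.5000×166.0 + 0.1800×578.0 + 0.0700×1070.0 = 271.7150 per 100,000.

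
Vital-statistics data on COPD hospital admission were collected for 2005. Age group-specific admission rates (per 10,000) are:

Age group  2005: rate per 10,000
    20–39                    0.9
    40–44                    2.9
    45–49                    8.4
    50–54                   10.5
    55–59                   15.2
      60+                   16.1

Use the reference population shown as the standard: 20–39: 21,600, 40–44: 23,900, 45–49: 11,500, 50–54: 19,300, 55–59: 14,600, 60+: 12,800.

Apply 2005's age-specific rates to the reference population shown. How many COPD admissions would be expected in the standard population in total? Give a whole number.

Expected COPD admissions = Σ (standard pop × age-specific rate ÷ 10,000)
= 21,600×0.9/10,000 + 23,900×2.9/10,000 + 11,500×8.4/10,000 + 19,300×10.5/10,000 + 14,600×15.2/10,000 + 12,800×16.1/10,000
= 1.94 + 6.93 + 9.66 + 20.27 + 22.19 + 20.61 = 81.60.

82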